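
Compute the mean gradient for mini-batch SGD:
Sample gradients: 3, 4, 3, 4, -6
Average gradient = 1.6

Average = (1/5)(3 + 4 + 3 + 4 + -6) = 8/5 = 1.6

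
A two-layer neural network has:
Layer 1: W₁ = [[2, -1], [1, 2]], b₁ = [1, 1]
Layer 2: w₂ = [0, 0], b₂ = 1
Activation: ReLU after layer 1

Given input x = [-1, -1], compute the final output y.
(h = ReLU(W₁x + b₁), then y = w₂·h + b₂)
y = 1

Layer 1 pre-activation: z₁ = [0, -2]
After ReLU: h = [0, 0]
Layer 2 output: y = 0×0 + 0×0 + 1 = 1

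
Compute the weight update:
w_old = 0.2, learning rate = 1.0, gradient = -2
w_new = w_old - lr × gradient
w_new = 2.2

w_new = w - η·∂L/∂w = 0.2 - 1.0×(-2) = 0.2 - (-2) = 2.2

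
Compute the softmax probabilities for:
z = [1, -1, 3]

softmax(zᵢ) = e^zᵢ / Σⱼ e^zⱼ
p = [0.1173, 0.0159, 0.8668]

exp(z) = [2.718, 0.3679, 20.09]
Sum = 23.17
p = [0.1173, 0.0159, 0.8668]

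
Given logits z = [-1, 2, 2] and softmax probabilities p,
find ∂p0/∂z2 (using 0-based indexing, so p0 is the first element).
∂p0/∂z2 = -0.01185

p = softmax(z) = [0.02429, 0.4879, 0.4879]
p0 = 0.02429, p2 = 0.4879

∂p0/∂z2 = -p0 × p2 = -0.02429 × 0.4879 = -0.01185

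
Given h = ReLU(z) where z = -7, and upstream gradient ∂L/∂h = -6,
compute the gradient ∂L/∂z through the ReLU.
∂L/∂z = 0

h = ReLU(-7) = 0
Since z < 0: ∂h/∂z = 0
∂L/∂z = ∂L/∂h · ∂h/∂z = -6 × 0 = 0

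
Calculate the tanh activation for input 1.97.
0.9618

tanh(1.97) = (e^(1.97) - e^(-1.97))/(e^(1.97) + e^(-1.97)) = 0.9618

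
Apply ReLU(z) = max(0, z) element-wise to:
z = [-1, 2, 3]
h = [0, 2, 3]

ReLU applied element-wise: max(0,-1)=0, max(0,2)=2, max(0,3)=3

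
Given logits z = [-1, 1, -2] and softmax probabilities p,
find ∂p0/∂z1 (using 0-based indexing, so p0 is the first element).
∂p0/∂z1 = -0.09636

p = softmax(z) = [0.1142, 0.8438, 0.04201]
p0 = 0.1142, p1 = 0.8438

∂p0/∂z1 = -p0 × p1 = -0.1142 × 0.8438 = -0.09636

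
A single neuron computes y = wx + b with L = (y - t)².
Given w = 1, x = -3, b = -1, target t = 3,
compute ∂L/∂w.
∂L/∂w = 42

y = wx + b = (1)(-3) + -1 = -4
∂L/∂y = 2(y - t) = 2(-4 - 3) = -14
∂y/∂w = x = -3
∂L/∂w = ∂L/∂y · ∂y/∂w = -14 × -3 = 42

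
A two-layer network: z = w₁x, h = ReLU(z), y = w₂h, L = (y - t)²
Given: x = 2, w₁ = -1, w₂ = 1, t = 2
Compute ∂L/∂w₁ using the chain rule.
∂L/∂w₁ = 0

Forward pass:
z = w₁x = -1×2 = -2
h = ReLU(-2) = 0
y = w₂h = 1×0 = 0

Backward pass:
∂L/∂y = 2(y - t) = 2(0 - 2) = -4
∂y/∂h = w₂ = 1
∂h/∂z = 0 (ReLU derivative)
∂z/∂w₁ = x = 2

∂L/∂w₁ = -4 × 1 × 0 × 2 = 0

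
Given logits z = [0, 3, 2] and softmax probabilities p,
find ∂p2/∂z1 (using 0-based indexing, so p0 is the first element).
∂p2/∂z1 = -0.183

p = softmax(z) = [0.03512, 0.7054, 0.2595]
p2 = 0.2595, p1 = 0.7054

∂p2/∂z1 = -p2 × p1 = -0.2595 × 0.7054 = -0.183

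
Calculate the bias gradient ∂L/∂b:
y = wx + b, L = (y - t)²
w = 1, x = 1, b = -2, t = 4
∂L/∂b = -10

y = wx + b = (1)(1) + -2 = -1
∂L/∂y = 2(y - t) = 2(-1 - 4) = -10
∂y/∂b = 1
∂L/∂b = ∂L/∂y · ∂y/∂b = -10 × 1 = -10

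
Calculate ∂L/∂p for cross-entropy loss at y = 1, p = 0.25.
∂L/∂p = -4

∂L/∂p = -y/p + (1-y)/(1-p) = -1/0.25 + 0 = -4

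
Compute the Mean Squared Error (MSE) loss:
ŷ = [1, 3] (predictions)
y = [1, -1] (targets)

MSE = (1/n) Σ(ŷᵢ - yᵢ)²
MSE = 8

MSE = (1/2)((1-1)² + (3--1)²) = (1/2)(0 + 16) = 8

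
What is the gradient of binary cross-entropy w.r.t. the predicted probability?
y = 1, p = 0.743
∂L/∂p = -1.346

∂L/∂p = -y/p + (1-y)/(1-p) = -1/0.743 + 0 = -1.346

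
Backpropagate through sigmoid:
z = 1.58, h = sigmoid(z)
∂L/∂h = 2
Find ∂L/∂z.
∂L/∂z = 0.2832

σ(1.58) = 0.8292
σ'(1.58) = σ(1.58)(1 - σ(1.58)) = 0.8292 × 0.1708 = 0.1416
∂L/∂z = ∂L/∂h · σ'(z) = 2 × 0.1416 = 0.2832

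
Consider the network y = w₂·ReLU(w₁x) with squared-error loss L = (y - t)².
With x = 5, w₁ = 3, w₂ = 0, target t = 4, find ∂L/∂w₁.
∂L/∂w₁ = 0

Forward pass:
z = w₁x = 3×5 = 15
h = ReLU(15) = 15
y = w₂h = 0×15 = 0

Backward pass:
∂L/∂y = 2(y - t) = 2(0 - 4) = -8
∂y/∂h = w₂ = 0
∂h/∂z = 1 (ReLU derivative)
∂z/∂w₁ = x = 5

∂L/∂w₁ = -8 × 0 × 1 × 5 = 0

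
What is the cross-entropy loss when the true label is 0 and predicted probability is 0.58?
L = 0.8675

L = -0·log(0.58) - 1·log(0.42) = -log(0.42) = 0.8675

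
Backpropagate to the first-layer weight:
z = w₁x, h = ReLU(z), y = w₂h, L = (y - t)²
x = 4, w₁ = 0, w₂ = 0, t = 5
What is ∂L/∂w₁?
∂L/∂w₁ = 0

Forward pass:
z = w₁x = 0×4 = 0
h = ReLU(0) = 0
y = w₂h = 0×0 = 0

Backward pass:
∂L/∂y = 2(y - t) = 2(0 - 5) = -10
∂y/∂h = w₂ = 0
∂h/∂z = 0 (ReLU derivative)
∂z/∂w₁ = x = 4

∂L/∂w₁ = -10 × 0 × 0 × 4 = 0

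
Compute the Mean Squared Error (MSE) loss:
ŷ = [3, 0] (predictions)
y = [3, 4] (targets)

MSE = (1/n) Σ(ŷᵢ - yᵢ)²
MSE = 8

MSE = (1/2)((3-3)² + (0-4)²) = (1/2)(0 + 16) = 8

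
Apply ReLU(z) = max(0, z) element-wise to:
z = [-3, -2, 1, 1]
h = [0, 0, 1, 1]

ReLU applied element-wise: max(0,-3)=0, max(0,-2)=0, max(0,1)=1, max(0,1)=1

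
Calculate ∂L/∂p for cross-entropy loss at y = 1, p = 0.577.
∂L/∂p = -1.733

∂L/∂p = -y/p + (1-y)/(1-p) = -1/0.577 + 0 = -1.733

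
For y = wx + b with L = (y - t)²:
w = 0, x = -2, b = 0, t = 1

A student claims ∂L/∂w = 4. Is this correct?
Correct

y = (0)(-2) + 0 = 0
∂L/∂y = 2(y - t) = 2(0 - 1) = -2
∂y/∂w = x = -2
∂L/∂w = -2 × -2 = 4

Claimed value: 4
Correct: The correct gradient is 4.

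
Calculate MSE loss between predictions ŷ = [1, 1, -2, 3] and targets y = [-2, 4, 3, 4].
MSE = 11

MSE = (1/4)((1--2)² + (1-4)² + (-2-3)² + (3-4)²) = (1/4)(9 + 9 + 25 + 1) = 11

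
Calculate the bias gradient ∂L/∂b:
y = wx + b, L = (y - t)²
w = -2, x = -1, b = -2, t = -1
∂L/∂b = 2

y = wx + b = (-2)(-1) + -2 = 0
∂L/∂y = 2(y - t) = 2(0 - -1) = 2
∂y/∂b = 1
∂L/∂b = ∂L/∂y · ∂y/∂b = 2 × 1 = 2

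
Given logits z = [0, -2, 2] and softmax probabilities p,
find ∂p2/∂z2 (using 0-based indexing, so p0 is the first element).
∂p2/∂z2 = 0.1154

p = softmax(z) = [0.1173, 0.01588, 0.8668]
p2 = 0.8668

∂p2/∂z2 = p2(1 - p2) = 0.8668 × (1 - 0.8668) = 0.1154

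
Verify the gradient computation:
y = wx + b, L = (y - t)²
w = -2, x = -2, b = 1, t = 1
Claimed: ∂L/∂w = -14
Incorrect

y = (-2)(-2) + 1 = 5
∂L/∂y = 2(y - t) = 2(5 - 1) = 8
∂y/∂w = x = -2
∂L/∂w = 8 × -2 = -16

Claimed value: -14
Incorrect: The correct gradient is -16.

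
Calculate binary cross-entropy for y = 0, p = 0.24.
L = 0.2744

L = -0·log(0.24) - 1·log(0.76) = -log(0.76) = 0.2744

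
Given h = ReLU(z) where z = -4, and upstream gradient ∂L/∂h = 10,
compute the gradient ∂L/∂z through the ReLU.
∂L/∂z = 0

h = ReLU(-4) = 0
Since z < 0: ∂h/∂z = 0
∂L/∂z = ∂L/∂h · ∂h/∂z = 10 × 0 = 0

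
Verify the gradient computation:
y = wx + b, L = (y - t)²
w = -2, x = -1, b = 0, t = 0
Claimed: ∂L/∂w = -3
Incorrect

y = (-2)(-1) + 0 = 2
∂L/∂y = 2(y - t) = 2(2 - 0) = 4
∂y/∂w = x = -1
∂L/∂w = 4 × -1 = -4

Claimed value: -3
Incorrect: The correct gradient is -4.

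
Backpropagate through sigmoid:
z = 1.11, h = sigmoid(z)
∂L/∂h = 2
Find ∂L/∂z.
∂L/∂z = 0.3729

σ(1.11) = 0.7521
σ'(1.11) = σ(1.11)(1 - σ(1.11)) = 0.7521 × 0.2479 = 0.1864
∂L/∂z = ∂L/∂h · σ'(z) = 2 × 0.1864 = 0.3729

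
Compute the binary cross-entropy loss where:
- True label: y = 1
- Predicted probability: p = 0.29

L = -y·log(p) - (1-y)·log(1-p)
L = 1.238

L = -1·log(0.29) - 0·log(0.71) = -log(0.29) = 1.238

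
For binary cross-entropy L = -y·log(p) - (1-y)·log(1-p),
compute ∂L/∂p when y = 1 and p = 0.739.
∂L/∂p = -1.353

∂L/∂p = -y/p + (1-y)/(1-p) = -1/0.739 + 0 = -1.353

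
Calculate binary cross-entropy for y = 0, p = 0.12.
L = 0.1278

L = -0·log(0.12) - 1·log(0.88) = -log(0.88) = 0.1278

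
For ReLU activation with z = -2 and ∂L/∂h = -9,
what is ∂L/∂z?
∂L/∂z = 0

h = ReLU(-2) = 0
Since z < 0: ∂h/∂z = 0
∂L/∂z = ∂L/∂h · ∂h/∂z = -9 × 0 = 0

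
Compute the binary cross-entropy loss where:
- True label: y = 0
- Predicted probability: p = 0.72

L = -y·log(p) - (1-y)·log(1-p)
L = 1.273

L = -0·log(0.72) - 1·log(0.28) = -log(0.28) = 1.273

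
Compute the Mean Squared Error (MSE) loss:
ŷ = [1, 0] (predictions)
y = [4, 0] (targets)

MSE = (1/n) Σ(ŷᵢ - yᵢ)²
MSE = 4.5

MSE = (1/2)((1-4)² + (0-0)²) = (1/2)(9 + 0) = 4.5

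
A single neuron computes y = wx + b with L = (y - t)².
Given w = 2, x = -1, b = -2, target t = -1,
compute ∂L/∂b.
∂L/∂b = -6

y = wx + b = (2)(-1) + -2 = -4
∂L/∂y = 2(y - t) = 2(-4 - -1) = -6
∂y/∂b = 1
∂L/∂b = ∂L/∂y · ∂y/∂b = -6 × 1 = -6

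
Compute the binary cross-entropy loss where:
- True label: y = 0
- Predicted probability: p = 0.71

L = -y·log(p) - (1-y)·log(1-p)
L = 1.238

L = -0·log(0.71) - 1·log(0.29) = -log(0.29) = 1.238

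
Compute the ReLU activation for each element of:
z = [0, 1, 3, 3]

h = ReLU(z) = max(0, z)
h = [0, 1, 3, 3]

ReLU applied element-wise: max(0,0)=0, max(0,1)=1, max(0,3)=3, max(0,3)=3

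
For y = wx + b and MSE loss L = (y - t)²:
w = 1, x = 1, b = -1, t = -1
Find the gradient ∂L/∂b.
∂L/∂b = 2

y = wx + b = (1)(1) + -1 = 0
∂L/∂y = 2(y - t) = 2(0 - -1) = 2
∂y/∂b = 1
∂L/∂b = ∂L/∂y · ∂y/∂b = 2 × 1 = 2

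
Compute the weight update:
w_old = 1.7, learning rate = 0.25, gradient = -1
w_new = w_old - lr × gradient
w_new = 1.95

w_new = w - η·∂L/∂w = 1.7 - 0.25×(-1) = 1.7 - (-0.25) = 1.95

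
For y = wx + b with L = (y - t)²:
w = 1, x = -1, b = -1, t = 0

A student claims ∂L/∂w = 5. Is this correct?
Incorrect

y = (1)(-1) + -1 = -2
∂L/∂y = 2(y - t) = 2(-2 - 0) = -4
∂y/∂w = x = -1
∂L/∂w = -4 × -1 = 4

Claimed value: 5
Incorrect: The correct gradient is 4.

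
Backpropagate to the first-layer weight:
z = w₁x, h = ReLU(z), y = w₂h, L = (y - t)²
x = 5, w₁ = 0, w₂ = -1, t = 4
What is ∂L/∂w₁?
∂L/∂w₁ = 0

Forward pass:
z = w₁x = 0×5 = 0
h = ReLU(0) = 0
y = w₂h = -1×0 = 0

Backward pass:
∂L/∂y = 2(y - t) = 2(0 - 4) = -8
∂y/∂h = w₂ = -1
∂h/∂z = 0 (ReLU derivative)
∂z/∂w₁ = x = 5

∂L/∂w₁ = -8 × -1 × 0 × 5 = 0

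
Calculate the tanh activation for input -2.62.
-0.9895

tanh(-2.62) = (e^(-2.62) - e^(2.62))/(e^(-2.62) + e^(2.62)) = -0.9895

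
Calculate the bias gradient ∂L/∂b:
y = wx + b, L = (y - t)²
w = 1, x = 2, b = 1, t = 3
∂L/∂b = 0

y = wx + b = (1)(2) + 1 = 3
∂L/∂y = 2(y - t) = 2(3 - 3) = 0
∂y/∂b = 1
∂L/∂b = ∂L/∂y · ∂y/∂b = 0 × 1 = 0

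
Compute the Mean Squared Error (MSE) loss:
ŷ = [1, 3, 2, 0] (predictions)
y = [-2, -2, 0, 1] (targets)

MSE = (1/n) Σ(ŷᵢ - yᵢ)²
MSE = 9.75

MSE = (1/4)((1--2)² + (3--2)² + (2-0)² + (0-1)²) = (1/4)(9 + 25 + 4 + 1) = 9.75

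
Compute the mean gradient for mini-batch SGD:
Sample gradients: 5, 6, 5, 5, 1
Average gradient = 4.4

Average = (1/5)(5 + 6 + 5 + 5 + 1) = 22/5 = 4.4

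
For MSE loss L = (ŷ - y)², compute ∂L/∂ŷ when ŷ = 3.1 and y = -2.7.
∂L/∂ŷ = 11.6

∂L/∂ŷ = 2(ŷ - y) = 2(3.1 - -2.7) = 2(5.8) = 11.6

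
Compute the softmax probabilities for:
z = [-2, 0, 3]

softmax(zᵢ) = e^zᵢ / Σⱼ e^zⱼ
p = [0.0064, 0.0471, 0.9465]

exp(z) = [0.1353, 1, 20.09]
Sum = 21.22
p = [0.0064, 0.0471, 0.9465]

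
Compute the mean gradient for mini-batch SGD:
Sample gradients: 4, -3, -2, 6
Average gradient = 1.25

Average = (1/4)(4 + -3 + -2 + 6) = 5/4 = 1.25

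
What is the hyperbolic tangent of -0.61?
-0.5441

tanh(-0.61) = (e^(-0.61) - e^(0.61))/(e^(-0.61) + e^(0.61)) = -0.5441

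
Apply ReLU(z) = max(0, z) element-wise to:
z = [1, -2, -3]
h = [1, 0, 0]

ReLU applied element-wise: max(0,1)=1, max(0,-2)=0, max(0,-3)=0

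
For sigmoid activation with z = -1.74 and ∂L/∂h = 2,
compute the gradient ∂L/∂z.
∂L/∂z = 0.254

σ(-1.74) = 0.1493
σ'(-1.74) = σ(-1.74)(1 - σ(-1.74)) = 0.1493 × 0.8507 = 0.127
∂L/∂z = ∂L/∂h · σ'(z) = 2 × 0.127 = 0.254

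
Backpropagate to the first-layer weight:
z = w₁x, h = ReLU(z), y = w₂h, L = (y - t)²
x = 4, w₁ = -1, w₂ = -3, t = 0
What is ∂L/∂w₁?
∂L/∂w₁ = 0

Forward pass:
z = w₁x = -1×4 = -4
h = ReLU(-4) = 0
y = w₂h = -3×0 = 0

Backward pass:
∂L/∂y = 2(y - t) = 2(0 - 0) = 0
∂y/∂h = w₂ = -3
∂h/∂z = 0 (ReLU derivative)
∂z/∂w₁ = x = 4

∂L/∂w₁ = 0 × -3 × 0 × 4 = 0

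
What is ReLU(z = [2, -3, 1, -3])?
h = [2, 0, 1, 0]

ReLU applied element-wise: max(0,2)=2, max(0,-3)=0, max(0,1)=1, max(0,-3)=0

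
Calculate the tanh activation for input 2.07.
0.9687

tanh(2.07) = (e^(2.07) - e^(-2.07))/(e^(2.07) + e^(-2.07)) = 0.9687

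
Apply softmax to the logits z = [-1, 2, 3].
p = [0.0132, 0.2654, 0.7214]

exp(z) = [0.3679, 7.389, 20.09]
Sum = 27.84
p = [0.0132, 0.2654, 0.7214]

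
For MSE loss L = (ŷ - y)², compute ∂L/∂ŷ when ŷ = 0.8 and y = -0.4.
∂L/∂ŷ = 2.4

∂L/∂ŷ = 2(ŷ - y) = 2(0.8 - -0.4) = 2(1.2) = 2.4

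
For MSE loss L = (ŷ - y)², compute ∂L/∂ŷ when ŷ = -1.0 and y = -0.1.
∂L/∂ŷ = -1.8

∂L/∂ŷ = 2(ŷ - y) = 2(-1.0 - -0.1) = 2(-0.9) = -1.8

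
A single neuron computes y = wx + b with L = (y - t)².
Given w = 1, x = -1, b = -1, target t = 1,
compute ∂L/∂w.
∂L/∂w = 6

y = wx + b = (1)(-1) + -1 = -2
∂L/∂y = 2(y - t) = 2(-2 - 1) = -6
∂y/∂w = x = -1
∂L/∂w = ∂L/∂y · ∂y/∂w = -6 × -1 = 6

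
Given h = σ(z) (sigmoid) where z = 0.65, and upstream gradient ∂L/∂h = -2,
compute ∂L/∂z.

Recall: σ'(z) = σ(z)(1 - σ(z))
∂L/∂z = -0.4507

σ(0.65) = 0.657
σ'(0.65) = σ(0.65)(1 - σ(0.65)) = 0.657 × 0.343 = 0.2253
∂L/∂z = ∂L/∂h · σ'(z) = -2 × 0.2253 = -0.4507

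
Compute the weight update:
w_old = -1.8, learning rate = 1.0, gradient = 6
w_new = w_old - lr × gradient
w_new = -7.8

w_new = w - η·∂L/∂w = -1.8 - 1.0×(6) = -1.8 - (6) = -7.8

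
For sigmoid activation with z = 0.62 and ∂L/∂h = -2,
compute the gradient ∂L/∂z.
∂L/∂z = -0.4549

σ(0.62) = 0.6502
σ'(0.62) = σ(0.62)(1 - σ(0.62)) = 0.6502 × 0.3498 = 0.2274
∂L/∂z = ∂L/∂h · σ'(z) = -2 × 0.2274 = -0.4549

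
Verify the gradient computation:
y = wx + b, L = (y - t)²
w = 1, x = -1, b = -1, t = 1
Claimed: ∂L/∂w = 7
Incorrect

y = (1)(-1) + -1 = -2
∂L/∂y = 2(y - t) = 2(-2 - 1) = -6
∂y/∂w = x = -1
∂L/∂w = -6 × -1 = 6

Claimed value: 7
Incorrect: The correct gradient is 6.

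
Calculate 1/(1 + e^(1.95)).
0.1246

sigmoid(-1.95) = 1/(1 + e^(1.95)) = 1/(1 + 7.029) = 0.1246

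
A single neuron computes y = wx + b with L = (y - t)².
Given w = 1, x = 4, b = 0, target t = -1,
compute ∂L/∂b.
∂L/∂b = 10

y = wx + b = (1)(4) + 0 = 4
∂L/∂y = 2(y - t) = 2(4 - -1) = 10
∂y/∂b = 1
∂L/∂b = ∂L/∂y · ∂y/∂b = 10 × 1 = 10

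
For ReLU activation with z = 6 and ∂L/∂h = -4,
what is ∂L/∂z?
∂L/∂z = -4

h = ReLU(6) = 6
Since z > 0: ∂h/∂z = 1
∂L/∂z = ∂L/∂h · ∂h/∂z = -4 × 1 = -4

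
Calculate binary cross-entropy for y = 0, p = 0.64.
L = 1.022

L = -0·log(0.64) - 1·log(0.36) = -log(0.36) = 1.022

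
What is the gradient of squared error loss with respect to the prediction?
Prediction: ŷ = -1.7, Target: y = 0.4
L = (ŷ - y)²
∂L/∂ŷ = -4.2

∂L/∂ŷ = 2(ŷ - y) = 2(-1.7 - 0.4) = 2(-2.1) = -4.2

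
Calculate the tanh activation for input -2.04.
-0.9667

tanh(-2.04) = (e^(-2.04) - e^(2.04))/(e^(-2.04) + e^(2.04)) = -0.9667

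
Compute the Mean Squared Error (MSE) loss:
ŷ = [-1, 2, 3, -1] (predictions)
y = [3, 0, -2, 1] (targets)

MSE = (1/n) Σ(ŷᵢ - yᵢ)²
MSE = 12.25

MSE = (1/4)((-1-3)² + (2-0)² + (3--2)² + (-1-1)²) = (1/4)(16 + 4 + 25 + 4) = 12.25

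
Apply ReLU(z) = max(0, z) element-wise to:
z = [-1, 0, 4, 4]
h = [0, 0, 4, 4]

ReLU applied element-wise: max(0,-1)=0, max(0,0)=0, max(0,4)=4, max(0,4)=4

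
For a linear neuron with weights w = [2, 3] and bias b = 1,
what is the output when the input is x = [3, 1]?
y = 10

y = (2)(3) + (3)(1) + 1 = 10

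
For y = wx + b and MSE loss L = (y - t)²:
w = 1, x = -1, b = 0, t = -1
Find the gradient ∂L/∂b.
∂L/∂b = 0

y = wx + b = (1)(-1) + 0 = -1
∂L/∂y = 2(y - t) = 2(-1 - -1) = 0
∂y/∂b = 1
∂L/∂b = ∂L/∂y · ∂y/∂b = 0 × 1 = 0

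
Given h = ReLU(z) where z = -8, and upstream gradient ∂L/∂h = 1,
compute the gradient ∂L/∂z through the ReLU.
∂L/∂z = 0

h = ReLU(-8) = 0
Since z < 0: ∂h/∂z = 0
∂L/∂z = ∂L/∂h · ∂h/∂z = 1 × 0 = 0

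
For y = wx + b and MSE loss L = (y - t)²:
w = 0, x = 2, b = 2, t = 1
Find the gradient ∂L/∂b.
∂L/∂b = 2

y = wx + b = (0)(2) + 2 = 2
∂L/∂y = 2(y - t) = 2(2 - 1) = 2
∂y/∂b = 1
∂L/∂b = ∂L/∂y · ∂y/∂b = 2 × 1 = 2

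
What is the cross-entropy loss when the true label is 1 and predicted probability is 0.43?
L = 0.844

L = -1·log(0.43) - 0·log(0.57) = -log(0.43) = 0.844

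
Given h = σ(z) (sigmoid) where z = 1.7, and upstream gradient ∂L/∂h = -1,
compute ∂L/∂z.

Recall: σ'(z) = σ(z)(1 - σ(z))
∂L/∂z = -0.1306

σ(1.7) = 0.8455
σ'(1.7) = σ(1.7)(1 - σ(1.7)) = 0.8455 × 0.1545 = 0.1306
∂L/∂z = ∂L/∂h · σ'(z) = -1 × 0.1306 = -0.1306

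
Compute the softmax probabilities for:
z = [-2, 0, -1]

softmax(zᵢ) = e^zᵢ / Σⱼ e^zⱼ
p = [0.09, 0.6652, 0.2447]

exp(z) = [0.1353, 1, 0.3679]
Sum = 1.503
p = [0.09, 0.6652, 0.2447]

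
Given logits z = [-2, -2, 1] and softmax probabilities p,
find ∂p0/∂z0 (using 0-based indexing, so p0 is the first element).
∂p0/∂z0 = 0.04323

p = softmax(z) = [0.04528, 0.04528, 0.9094]
p0 = 0.04528

∂p0/∂z0 = p0(1 - p0) = 0.04528 × (1 - 0.04528) = 0.04323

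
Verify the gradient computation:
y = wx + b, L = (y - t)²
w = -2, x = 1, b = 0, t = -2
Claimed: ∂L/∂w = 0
Correct

y = (-2)(1) + 0 = -2
∂L/∂y = 2(y - t) = 2(-2 - -2) = 0
∂y/∂w = x = 1
∂L/∂w = 0 × 1 = 0

Claimed value: 0
Correct: The correct gradient is 0.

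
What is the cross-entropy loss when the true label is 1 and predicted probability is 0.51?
L = 0.6733

L = -1·log(0.51) - 0·log(0.49) = -log(0.51) = 0.6733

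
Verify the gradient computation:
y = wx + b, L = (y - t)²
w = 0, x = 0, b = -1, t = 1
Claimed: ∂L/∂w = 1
Incorrect

y = (0)(0) + -1 = -1
∂L/∂y = 2(y - t) = 2(-1 - 1) = -4
∂y/∂w = x = 0
∂L/∂w = -4 × 0 = 0

Claimed value: 1
Incorrect: The correct gradient is 0.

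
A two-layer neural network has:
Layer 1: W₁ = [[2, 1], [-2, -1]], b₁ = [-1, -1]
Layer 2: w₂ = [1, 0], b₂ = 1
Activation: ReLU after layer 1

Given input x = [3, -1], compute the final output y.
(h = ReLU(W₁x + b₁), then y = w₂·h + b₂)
y = 5

Layer 1 pre-activation: z₁ = [4, -6]
After ReLU: h = [4, 0]
Layer 2 output: y = 1×4 + 0×0 + 1 = 5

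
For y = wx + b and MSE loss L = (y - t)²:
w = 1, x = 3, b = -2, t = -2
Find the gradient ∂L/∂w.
∂L/∂w = 18

y = wx + b = (1)(3) + -2 = 1
∂L/∂y = 2(y - t) = 2(1 - -2) = 6
∂y/∂w = x = 3
∂L/∂w = ∂L/∂y · ∂y/∂w = 6 × 3 = 18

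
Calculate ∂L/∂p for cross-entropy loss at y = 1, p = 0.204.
∂L/∂p = -4.902

∂L/∂p = -y/p + (1-y)/(1-p) = -1/0.204 + 0 = -4.902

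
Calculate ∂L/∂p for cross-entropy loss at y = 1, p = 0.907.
∂L/∂p = -1.103

∂L/∂p = -y/p + (1-y)/(1-p) = -1/0.907 + 0 = -1.103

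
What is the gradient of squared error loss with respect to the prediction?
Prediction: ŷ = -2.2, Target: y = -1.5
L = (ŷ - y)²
∂L/∂ŷ = -1.4

∂L/∂ŷ = 2(ŷ - y) = 2(-2.2 - -1.5) = 2(-0.7) = -1.4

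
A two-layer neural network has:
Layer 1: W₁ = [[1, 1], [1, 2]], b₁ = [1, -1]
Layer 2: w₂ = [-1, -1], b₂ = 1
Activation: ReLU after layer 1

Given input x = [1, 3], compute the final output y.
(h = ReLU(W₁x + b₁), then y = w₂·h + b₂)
y = -10

Layer 1 pre-activation: z₁ = [5, 6]
After ReLU: h = [5, 6]
Layer 2 output: y = -1×5 + -1×6 + 1 = -10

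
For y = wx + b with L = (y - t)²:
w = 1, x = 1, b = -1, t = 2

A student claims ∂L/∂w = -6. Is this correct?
Incorrect

y = (1)(1) + -1 = 0
∂L/∂y = 2(y - t) = 2(0 - 2) = -4
∂y/∂w = x = 1
∂L/∂w = -4 × 1 = -4

Claimed value: -6
Incorrect: The correct gradient is -4.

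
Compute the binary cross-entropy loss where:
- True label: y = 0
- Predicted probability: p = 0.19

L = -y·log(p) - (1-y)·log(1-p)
L = 0.2107

L = -0·log(0.19) - 1·log(0.81) = -log(0.81) = 0.2107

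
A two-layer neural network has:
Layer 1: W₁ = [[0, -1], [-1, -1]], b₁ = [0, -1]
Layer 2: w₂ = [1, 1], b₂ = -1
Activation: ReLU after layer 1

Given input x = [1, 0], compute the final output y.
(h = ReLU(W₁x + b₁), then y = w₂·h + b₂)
y = -1

Layer 1 pre-activation: z₁ = [0, -2]
After ReLU: h = [0, 0]
Layer 2 output: y = 1×0 + 1×0 + -1 = -1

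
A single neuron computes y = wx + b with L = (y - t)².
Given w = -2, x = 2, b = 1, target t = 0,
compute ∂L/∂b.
∂L/∂b = -6

y = wx + b = (-2)(2) + 1 = -3
∂L/∂y = 2(y - t) = 2(-3 - 0) = -6
∂y/∂b = 1
∂L/∂b = ∂L/∂y · ∂y/∂b = -6 × 1 = -6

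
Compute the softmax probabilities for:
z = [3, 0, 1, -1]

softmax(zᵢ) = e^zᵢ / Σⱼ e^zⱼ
p = [0.831, 0.0414, 0.1125, 0.0152]

exp(z) = [20.09, 1, 2.718, 0.3679]
Sum = 24.17
p = [0.831, 0.0414, 0.1125, 0.0152]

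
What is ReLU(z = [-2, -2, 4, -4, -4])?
h = [0, 0, 4, 0, 0]

ReLU applied element-wise: max(0,-2)=0, max(0,-2)=0, max(0,4)=4, max(0,-4)=0, max(0,-4)=0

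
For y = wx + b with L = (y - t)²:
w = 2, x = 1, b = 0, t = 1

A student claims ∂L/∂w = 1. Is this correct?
Incorrect

y = (2)(1) + 0 = 2
∂L/∂y = 2(y - t) = 2(2 - 1) = 2
∂y/∂w = x = 1
∂L/∂w = 2 × 1 = 2

Claimed value: 1
Incorrect: The correct gradient is 2.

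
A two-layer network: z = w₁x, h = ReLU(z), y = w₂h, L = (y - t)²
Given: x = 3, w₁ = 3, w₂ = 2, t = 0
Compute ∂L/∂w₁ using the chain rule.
∂L/∂w₁ = 216

Forward pass:
z = w₁x = 3×3 = 9
h = ReLU(9) = 9
y = w₂h = 2×9 = 18

Backward pass:
∂L/∂y = 2(y - t) = 2(18 - 0) = 36
∂y/∂h = w₂ = 2
∂h/∂z = 1 (ReLU derivative)
∂z/∂w₁ = x = 3

∂L/∂w₁ = 36 × 2 × 1 × 3 = 216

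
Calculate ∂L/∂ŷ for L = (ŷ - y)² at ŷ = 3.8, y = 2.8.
∂L/∂ŷ = 2.0

∂L/∂ŷ = 2(ŷ - y) = 2(3.8 - 2.8) = 2(1.0) = 2.0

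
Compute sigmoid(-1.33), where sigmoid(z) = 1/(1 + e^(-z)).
0.2092

sigmoid(-1.33) = 1/(1 + e^(1.33)) = 1/(1 + 3.781) = 0.2092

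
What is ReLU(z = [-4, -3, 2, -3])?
h = [0, 0, 2, 0]

ReLU applied element-wise: max(0,-4)=0, max(0,-3)=0, max(0,2)=2, max(0,-3)=0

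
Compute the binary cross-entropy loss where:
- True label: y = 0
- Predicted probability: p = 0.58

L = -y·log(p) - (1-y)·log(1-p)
L = 0.8675

L = -0·log(0.58) - 1·log(0.42) = -log(0.42) = 0.8675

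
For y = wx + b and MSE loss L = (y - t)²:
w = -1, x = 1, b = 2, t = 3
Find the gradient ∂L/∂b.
∂L/∂b = -4

y = wx + b = (-1)(1) + 2 = 1
∂L/∂y = 2(y - t) = 2(1 - 3) = -4
∂y/∂b = 1
∂L/∂b = ∂L/∂y · ∂y/∂b = -4 × 1 = -4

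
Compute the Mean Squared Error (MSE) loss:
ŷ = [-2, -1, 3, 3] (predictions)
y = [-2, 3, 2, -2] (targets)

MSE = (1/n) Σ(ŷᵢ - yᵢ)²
MSE = 10.5

MSE = (1/4)((-2--2)² + (-1-3)² + (3-2)² + (3--2)²) = (1/4)(0 + 16 + 1 + 25) = 10.5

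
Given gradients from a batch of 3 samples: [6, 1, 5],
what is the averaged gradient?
Average gradient = 4

Average = (1/3)(6 + 1 + 5) = 12/3 = 4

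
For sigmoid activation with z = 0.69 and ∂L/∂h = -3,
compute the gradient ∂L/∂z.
∂L/∂z = -0.6674

σ(0.69) = 0.666
σ'(0.69) = σ(0.69)(1 - σ(0.69)) = 0.666 × 0.334 = 0.2225
∂L/∂z = ∂L/∂h · σ'(z) = -3 × 0.2225 = -0.6674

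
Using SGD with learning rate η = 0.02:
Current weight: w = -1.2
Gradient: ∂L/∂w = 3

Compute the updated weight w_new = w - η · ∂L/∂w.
w_new = -1.26

w_new = w - η·∂L/∂w = -1.2 - 0.02×(3) = -1.2 - (0.06) = -1.26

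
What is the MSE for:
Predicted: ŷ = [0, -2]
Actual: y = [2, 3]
MSE = 14.5

MSE = (1/2)((0-2)² + (-2-3)²) = (1/2)(4 + 25) = 14.5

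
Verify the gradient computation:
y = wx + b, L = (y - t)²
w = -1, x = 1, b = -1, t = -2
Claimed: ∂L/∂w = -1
Incorrect

y = (-1)(1) + -1 = -2
∂L/∂y = 2(y - t) = 2(-2 - -2) = 0
∂y/∂w = x = 1
∂L/∂w = 0 × 1 = 0

Claimed value: -1
Incorrect: The correct gradient is 0.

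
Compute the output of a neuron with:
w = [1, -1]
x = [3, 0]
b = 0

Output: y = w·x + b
y = 3

y = (1)(3) + (-1)(0) + 0 = 3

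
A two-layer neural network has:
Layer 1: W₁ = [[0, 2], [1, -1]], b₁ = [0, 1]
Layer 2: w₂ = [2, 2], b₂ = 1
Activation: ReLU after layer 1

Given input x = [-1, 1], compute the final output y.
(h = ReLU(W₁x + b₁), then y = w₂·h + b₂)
y = 5

Layer 1 pre-activation: z₁ = [2, -1]
After ReLU: h = [2, 0]
Layer 2 output: y = 2×2 + 2×0 + 1 = 5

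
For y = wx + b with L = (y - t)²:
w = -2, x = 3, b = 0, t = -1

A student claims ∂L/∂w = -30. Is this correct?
Correct

y = (-2)(3) + 0 = -6
∂L/∂y = 2(y - t) = 2(-6 - -1) = -10
∂y/∂w = x = 3
∂L/∂w = -10 × 3 = -30

Claimed value: -30
Correct: The correct gradient is -30.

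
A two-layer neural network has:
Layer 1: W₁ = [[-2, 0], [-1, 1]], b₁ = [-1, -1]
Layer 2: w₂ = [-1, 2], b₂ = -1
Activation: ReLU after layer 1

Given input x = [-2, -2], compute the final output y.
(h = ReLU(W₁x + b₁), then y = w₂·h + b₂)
y = -4

Layer 1 pre-activation: z₁ = [3, -1]
After ReLU: h = [3, 0]
Layer 2 output: y = -1×3 + 2×0 + -1 = -4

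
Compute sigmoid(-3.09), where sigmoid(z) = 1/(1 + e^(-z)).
0.04352

sigmoid(-3.09) = 1/(1 + e^(3.09)) = 1/(1 + 21.98) = 0.04352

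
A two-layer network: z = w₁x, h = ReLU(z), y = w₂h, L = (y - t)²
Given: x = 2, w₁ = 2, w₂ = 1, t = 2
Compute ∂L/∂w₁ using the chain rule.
∂L/∂w₁ = 8

Forward pass:
z = w₁x = 2×2 = 4
h = ReLU(4) = 4
y = w₂h = 1×4 = 4

Backward pass:
∂L/∂y = 2(y - t) = 2(4 - 2) = 4
∂y/∂h = w₂ = 1
∂h/∂z = 1 (ReLU derivative)
∂z/∂w₁ = x = 2

∂L/∂w₁ = 4 × 1 × 1 × 2 = 8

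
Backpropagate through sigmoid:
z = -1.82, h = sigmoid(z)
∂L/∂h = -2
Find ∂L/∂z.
∂L/∂z = -0.24

σ(-1.82) = 0.1394
σ'(-1.82) = σ(-1.82)(1 - σ(-1.82)) = 0.1394 × 0.8606 = 0.12
∂L/∂z = ∂L/∂h · σ'(z) = -2 × 0.12 = -0.24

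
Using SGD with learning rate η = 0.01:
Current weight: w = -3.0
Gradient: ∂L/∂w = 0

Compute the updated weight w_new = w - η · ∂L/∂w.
w_new = -3

w_new = w - η·∂L/∂w = -3.0 - 0.01×(0) = -3.0 - (0) = -3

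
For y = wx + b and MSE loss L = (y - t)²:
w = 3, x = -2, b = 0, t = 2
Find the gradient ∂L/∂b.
∂L/∂b = -16

y = wx + b = (3)(-2) + 0 = -6
∂L/∂y = 2(y - t) = 2(-6 - 2) = -16
∂y/∂b = 1
∂L/∂b = ∂L/∂y · ∂y/∂b = -16 × 1 = -16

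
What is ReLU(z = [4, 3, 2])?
h = [4, 3, 2]

ReLU applied element-wise: max(0,4)=4, max(0,3)=3, max(0,2)=2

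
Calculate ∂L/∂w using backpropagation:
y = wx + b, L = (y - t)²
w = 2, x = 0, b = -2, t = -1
∂L/∂w = 0

y = wx + b = (2)(0) + -2 = -2
∂L/∂y = 2(y - t) = 2(-2 - -1) = -2
∂y/∂w = x = 0
∂L/∂w = ∂L/∂y · ∂y/∂w = -2 × 0 = 0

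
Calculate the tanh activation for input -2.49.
-0.9863

tanh(-2.49) = (e^(-2.49) - e^(2.49))/(e^(-2.49) + e^(2.49)) = -0.9863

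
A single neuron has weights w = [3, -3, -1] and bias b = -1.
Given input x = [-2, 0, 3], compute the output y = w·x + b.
y = -10

y = (3)(-2) + (-3)(0) + (-1)(3) + -1 = -10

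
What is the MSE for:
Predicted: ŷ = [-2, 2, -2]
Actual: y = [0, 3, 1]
MSE = 4.667

MSE = (1/3)((-2-0)² + (2-3)² + (-2-1)²) = (1/3)(4 + 1 + 9) = 4.667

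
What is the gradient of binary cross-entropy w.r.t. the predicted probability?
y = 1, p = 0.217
∂L/∂p = -4.608

∂L/∂p = -y/p + (1-y)/(1-p) = -1/0.217 + 0 = -4.608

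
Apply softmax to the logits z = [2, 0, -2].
p = [0.8668, 0.1173, 0.0159]

exp(z) = [7.389, 1, 0.1353]
Sum = 8.524
p = [0.8668, 0.1173, 0.0159]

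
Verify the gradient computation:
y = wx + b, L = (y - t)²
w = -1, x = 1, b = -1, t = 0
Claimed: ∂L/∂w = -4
Correct

y = (-1)(1) + -1 = -2
∂L/∂y = 2(y - t) = 2(-2 - 0) = -4
∂y/∂w = x = 1
∂L/∂w = -4 × 1 = -4

Claimed value: -4
Correct: The correct gradient is -4.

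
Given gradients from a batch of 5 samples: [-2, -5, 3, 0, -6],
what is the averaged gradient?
Average gradient = -2

Average = (1/5)(-2 + -5 + 3 + 0 + -6) = -10/5 = -2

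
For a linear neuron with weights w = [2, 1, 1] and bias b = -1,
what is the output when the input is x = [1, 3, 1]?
y = 5

y = (2)(1) + (1)(3) + (1)(1) + -1 = 5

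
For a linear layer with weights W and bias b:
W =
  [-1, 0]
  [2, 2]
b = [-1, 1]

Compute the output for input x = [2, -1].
y = [-3, 3]

Wx = [-1×2 + 0×-1, 2×2 + 2×-1]
   = [-2, 2]
y = Wx + b = [-2 + -1, 2 + 1] = [-3, 3]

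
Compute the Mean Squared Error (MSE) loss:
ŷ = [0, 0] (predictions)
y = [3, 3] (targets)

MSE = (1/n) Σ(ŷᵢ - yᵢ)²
MSE = 9

MSE = (1/2)((0-3)² + (0-3)²) = (1/2)(9 + 9) = 9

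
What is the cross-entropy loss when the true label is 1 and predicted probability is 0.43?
L = 0.844

L = -1·log(0.43) - 0·log(0.57) = -log(0.43) = 0.844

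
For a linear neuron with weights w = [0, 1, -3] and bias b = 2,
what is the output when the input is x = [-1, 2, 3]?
y = -5

y = (0)(-1) + (1)(2) + (-3)(3) + 2 = -5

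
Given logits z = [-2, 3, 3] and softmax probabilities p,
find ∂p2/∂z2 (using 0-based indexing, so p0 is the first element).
∂p2/∂z2 = 0.25

p = softmax(z) = [0.003358, 0.4983, 0.4983]
p2 = 0.4983

∂p2/∂z2 = p2(1 - p2) = 0.4983 × (1 - 0.4983) = 0.25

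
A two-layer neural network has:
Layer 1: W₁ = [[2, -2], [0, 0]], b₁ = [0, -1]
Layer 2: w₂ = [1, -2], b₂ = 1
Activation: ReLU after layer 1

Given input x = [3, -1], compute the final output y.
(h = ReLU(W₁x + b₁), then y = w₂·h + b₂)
y = 9

Layer 1 pre-activation: z₁ = [8, -1]
After ReLU: h = [8, 0]
Layer 2 output: y = 1×8 + -2×0 + 1 = 9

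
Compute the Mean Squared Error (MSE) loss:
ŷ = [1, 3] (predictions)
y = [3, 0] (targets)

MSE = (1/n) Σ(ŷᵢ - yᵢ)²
MSE = 6.5

MSE = (1/2)((1-3)² + (3-0)²) = (1/2)(4 + 9) = 6.5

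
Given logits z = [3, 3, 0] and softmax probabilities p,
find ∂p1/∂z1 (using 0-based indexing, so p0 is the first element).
∂p1/∂z1 = 0.2499

p = softmax(z) = [0.4879, 0.4879, 0.02429]
p1 = 0.4879

∂p1/∂z1 = p1(1 - p1) = 0.4879 × (1 - 0.4879) = 0.2499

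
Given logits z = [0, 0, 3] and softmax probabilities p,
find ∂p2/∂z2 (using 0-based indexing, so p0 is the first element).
∂p2/∂z2 = 0.08236

p = softmax(z) = [0.04528, 0.04528, 0.9094]
p2 = 0.9094

∂p2/∂z2 = p2(1 - p2) = 0.9094 × (1 - 0.9094) = 0.08236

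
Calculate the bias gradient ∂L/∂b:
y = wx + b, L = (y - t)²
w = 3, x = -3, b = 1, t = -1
∂L/∂b = -14

y = wx + b = (3)(-3) + 1 = -8
∂L/∂y = 2(y - t) = 2(-8 - -1) = -14
∂y/∂b = 1
∂L/∂b = ∂L/∂y · ∂y/∂b = -14 × 1 = -14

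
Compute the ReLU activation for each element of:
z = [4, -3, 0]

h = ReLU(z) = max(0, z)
h = [4, 0, 0]

ReLU applied element-wise: max(0,4)=4, max(0,-3)=0, max(0,0)=0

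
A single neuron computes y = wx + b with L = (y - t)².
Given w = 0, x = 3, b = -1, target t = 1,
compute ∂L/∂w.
∂L/∂w = -12

y = wx + b = (0)(3) + -1 = -1
∂L/∂y = 2(y - t) = 2(-1 - 1) = -4
∂y/∂w = x = 3
∂L/∂w = ∂L/∂y · ∂y/∂w = -4 × 3 = -12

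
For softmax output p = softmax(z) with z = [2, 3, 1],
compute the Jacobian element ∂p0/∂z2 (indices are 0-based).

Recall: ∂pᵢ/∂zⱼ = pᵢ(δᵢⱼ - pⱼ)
∂p0/∂z2 = -0.02203

p = softmax(z) = [0.2447, 0.6652, 0.09003]
p0 = 0.2447, p2 = 0.09003

∂p0/∂z2 = -p0 × p2 = -0.2447 × 0.09003 = -0.02203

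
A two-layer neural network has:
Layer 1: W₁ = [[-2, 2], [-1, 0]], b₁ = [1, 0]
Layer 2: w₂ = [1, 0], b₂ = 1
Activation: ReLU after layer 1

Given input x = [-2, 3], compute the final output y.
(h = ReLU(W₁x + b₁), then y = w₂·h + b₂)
y = 12

Layer 1 pre-activation: z₁ = [11, 2]
After ReLU: h = [11, 2]
Layer 2 output: y = 1×11 + 0×2 + 1 = 12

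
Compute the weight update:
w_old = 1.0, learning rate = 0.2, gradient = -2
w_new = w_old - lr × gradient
w_new = 1.4

w_new = w - η·∂L/∂w = 1.0 - 0.2×(-2) = 1.0 - (-0.4) = 1.4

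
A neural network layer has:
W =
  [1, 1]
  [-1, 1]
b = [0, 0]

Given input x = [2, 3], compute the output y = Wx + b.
y = [5, 1]

Wx = [1×2 + 1×3, -1×2 + 1×3]
   = [5, 1]
y = Wx + b = [5 + 0, 1 + 0] = [5, 1]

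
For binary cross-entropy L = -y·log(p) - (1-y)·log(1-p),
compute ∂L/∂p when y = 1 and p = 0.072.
∂L/∂p = -13.89

∂L/∂p = -y/p + (1-y)/(1-p) = -1/0.072 + 0 = -13.89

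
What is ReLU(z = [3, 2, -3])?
h = [3, 2, 0]

ReLU applied element-wise: max(0,3)=3, max(0,2)=2, max(0,-3)=0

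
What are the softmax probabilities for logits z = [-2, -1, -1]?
p = [0.1554, 0.4223, 0.4223]

exp(z) = [0.1353, 0.3679, 0.3679]
Sum = 0.8711
p = [0.1554, 0.4223, 0.4223]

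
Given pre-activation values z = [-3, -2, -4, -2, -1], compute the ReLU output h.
h = [0, 0, 0, 0, 0]

ReLU applied element-wise: max(0,-3)=0, max(0,-2)=0, max(0,-4)=0, max(0,-2)=0, max(0,-1)=0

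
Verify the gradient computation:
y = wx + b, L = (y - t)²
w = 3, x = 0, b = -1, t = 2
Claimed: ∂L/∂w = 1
Incorrect

y = (3)(0) + -1 = -1
∂L/∂y = 2(y - t) = 2(-1 - 2) = -6
∂y/∂w = x = 0
∂L/∂w = -6 × 0 = 0

Claimed value: 1
Incorrect: The correct gradient is 0.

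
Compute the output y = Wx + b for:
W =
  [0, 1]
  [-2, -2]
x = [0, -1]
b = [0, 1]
y = [-1, 3]

Wx = [0×0 + 1×-1, -2×0 + -2×-1]
   = [-1, 2]
y = Wx + b = [-1 + 0, 2 + 1] = [-1, 3]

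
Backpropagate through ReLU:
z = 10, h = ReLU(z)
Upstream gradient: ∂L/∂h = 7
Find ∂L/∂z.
∂L/∂z = 7

h = ReLU(10) = 10
Since z > 0: ∂h/∂z = 1
∂L/∂z = ∂L/∂h · ∂h/∂z = 7 × 1 = 7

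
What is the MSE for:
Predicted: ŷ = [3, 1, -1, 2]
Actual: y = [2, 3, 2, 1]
MSE = 3.75

MSE = (1/4)((3-2)² + (1-3)² + (-1-2)² + (2-1)²) = (1/4)(1 + 4 + 9 + 1) = 3.75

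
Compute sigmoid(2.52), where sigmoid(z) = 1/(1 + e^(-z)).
0.9255

sigmoid(2.52) = 1/(1 + e^(-2.52)) = 1/(1 + 0.08046) = 0.9255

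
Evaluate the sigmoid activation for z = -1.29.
0.2159

sigmoid(-1.29) = 1/(1 + e^(1.29)) = 1/(1 + 3.633) = 0.2159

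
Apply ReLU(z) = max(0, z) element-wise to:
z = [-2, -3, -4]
h = [0, 0, 0]

ReLU applied element-wise: max(0,-2)=0, max(0,-3)=0, max(0,-4)=0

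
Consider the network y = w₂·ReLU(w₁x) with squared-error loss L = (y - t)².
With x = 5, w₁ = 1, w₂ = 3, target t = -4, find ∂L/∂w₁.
∂L/∂w₁ = 570

Forward pass:
z = w₁x = 1×5 = 5
h = ReLU(5) = 5
y = w₂h = 3×5 = 15

Backward pass:
∂L/∂y = 2(y - t) = 2(15 - -4) = 38
∂y/∂h = w₂ = 3
∂h/∂z = 1 (ReLU derivative)
∂z/∂w₁ = x = 5

∂L/∂w₁ = 38 × 3 × 1 × 5 = 570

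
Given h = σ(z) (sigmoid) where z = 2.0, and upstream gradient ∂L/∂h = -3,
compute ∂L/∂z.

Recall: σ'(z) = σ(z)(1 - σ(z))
∂L/∂z = -0.315

σ(2.0) = 0.8808
σ'(2.0) = σ(2.0)(1 - σ(2.0)) = 0.8808 × 0.1192 = 0.105
∂L/∂z = ∂L/∂h · σ'(z) = -3 × 0.105 = -0.315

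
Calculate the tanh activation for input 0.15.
0.1489

tanh(0.15) = (e^(0.15) - e^(-0.15))/(e^(0.15) + e^(-0.15)) = 0.1489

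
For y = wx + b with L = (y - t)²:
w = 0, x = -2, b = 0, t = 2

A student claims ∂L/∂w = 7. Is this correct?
Incorrect

y = (0)(-2) + 0 = 0
∂L/∂y = 2(y - t) = 2(0 - 2) = -4
∂y/∂w = x = -2
∂L/∂w = -4 × -2 = 8

Claimed value: 7
Incorrect: The correct gradient is 8.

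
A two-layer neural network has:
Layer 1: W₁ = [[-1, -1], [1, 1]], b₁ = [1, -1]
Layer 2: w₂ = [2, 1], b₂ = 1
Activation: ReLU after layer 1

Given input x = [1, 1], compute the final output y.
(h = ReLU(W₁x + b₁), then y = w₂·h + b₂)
y = 2

Layer 1 pre-activation: z₁ = [-1, 1]
After ReLU: h = [0, 1]
Layer 2 output: y = 2×0 + 1×1 + 1 = 2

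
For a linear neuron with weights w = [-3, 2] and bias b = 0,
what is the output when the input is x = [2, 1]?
y = -4

y = (-3)(2) + (2)(1) + 0 = -4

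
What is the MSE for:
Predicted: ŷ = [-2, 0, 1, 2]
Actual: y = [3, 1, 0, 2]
MSE = 6.75

MSE = (1/4)((-2-3)² + (0-1)² + (1-0)² + (2-2)²) = (1/4)(25 + 1 + 1 + 0) = 6.75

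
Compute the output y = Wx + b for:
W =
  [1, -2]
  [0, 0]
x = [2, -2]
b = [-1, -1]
y = [5, -1]

Wx = [1×2 + -2×-2, 0×2 + 0×-2]
   = [6, 0]
y = Wx + b = [6 + -1, 0 + -1] = [5, -1]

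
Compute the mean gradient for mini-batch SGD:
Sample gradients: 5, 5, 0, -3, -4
Average gradient = 0.6

Average = (1/5)(5 + 5 + 0 + -3 + -4) = 3/5 = 0.6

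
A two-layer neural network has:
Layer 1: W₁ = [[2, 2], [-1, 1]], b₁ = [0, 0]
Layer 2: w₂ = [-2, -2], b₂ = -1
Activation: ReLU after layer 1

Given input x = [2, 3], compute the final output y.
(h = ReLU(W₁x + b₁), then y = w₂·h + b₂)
y = -23

Layer 1 pre-activation: z₁ = [10, 1]
After ReLU: h = [10, 1]
Layer 2 output: y = -2×10 + -2×1 + -1 = -23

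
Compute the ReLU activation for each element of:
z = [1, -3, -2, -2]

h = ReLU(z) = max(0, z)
h = [1, 0, 0, 0]

ReLU applied element-wise: max(0,1)=1, max(0,-3)=0, max(0,-2)=0, max(0,-2)=0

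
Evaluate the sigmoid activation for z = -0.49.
0.3799

sigmoid(-0.49) = 1/(1 + e^(0.49)) = 1/(1 + 1.632) = 0.3799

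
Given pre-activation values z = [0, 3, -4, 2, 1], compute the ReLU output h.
h = [0, 3, 0, 2, 1]

ReLU applied element-wise: max(0,0)=0, max(0,3)=3, max(0,-4)=0, max(0,2)=2, max(0,1)=1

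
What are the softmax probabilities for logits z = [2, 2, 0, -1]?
p = [0.4576, 0.4576, 0.0619, 0.0228]

exp(z) = [7.389, 7.389, 1, 0.3679]
Sum = 16.15
p = [0.4576, 0.4576, 0.0619, 0.0228]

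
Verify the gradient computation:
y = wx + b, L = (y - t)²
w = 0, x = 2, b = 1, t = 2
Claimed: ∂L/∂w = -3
Incorrect

y = (0)(2) + 1 = 1
∂L/∂y = 2(y - t) = 2(1 - 2) = -2
∂y/∂w = x = 2
∂L/∂w = -2 × 2 = -4

Claimed value: -3
Incorrect: The correct gradient is -4.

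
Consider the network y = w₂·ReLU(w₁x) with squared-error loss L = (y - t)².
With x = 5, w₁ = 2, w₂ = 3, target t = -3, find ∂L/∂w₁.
∂L/∂w₁ = 990

Forward pass:
z = w₁x = 2×5 = 10
h = ReLU(10) = 10
y = w₂h = 3×10 = 30

Backward pass:
∂L/∂y = 2(y - t) = 2(30 - -3) = 66
∂y/∂h = w₂ = 3
∂h/∂z = 1 (ReLU derivative)
∂z/∂w₁ = x = 5

∂L/∂w₁ = 66 × 3 × 1 × 5 = 990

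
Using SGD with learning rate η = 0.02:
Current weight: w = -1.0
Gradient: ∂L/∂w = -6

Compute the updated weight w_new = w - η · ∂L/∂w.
w_new = -0.88

w_new = w - η·∂L/∂w = -1.0 - 0.02×(-6) = -1.0 - (-0.12) = -0.88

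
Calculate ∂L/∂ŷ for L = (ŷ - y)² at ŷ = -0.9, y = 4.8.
∂L/∂ŷ = -11.4

∂L/∂ŷ = 2(ŷ - y) = 2(-0.9 - 4.8) = 2(-5.7) = -11.4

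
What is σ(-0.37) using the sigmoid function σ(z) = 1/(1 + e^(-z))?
0.4085

sigmoid(-0.37) = 1/(1 + e^(0.37)) = 1/(1 + 1.448) = 0.4085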